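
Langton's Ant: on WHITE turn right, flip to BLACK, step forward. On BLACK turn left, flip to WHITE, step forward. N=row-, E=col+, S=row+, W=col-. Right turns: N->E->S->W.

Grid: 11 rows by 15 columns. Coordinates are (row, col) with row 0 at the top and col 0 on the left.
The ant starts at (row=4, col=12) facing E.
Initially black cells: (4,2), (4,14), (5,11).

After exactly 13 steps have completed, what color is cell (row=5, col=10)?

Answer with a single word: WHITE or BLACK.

Answer: BLACK

Derivation:
Step 1: on WHITE (4,12): turn R to S, flip to black, move to (5,12). |black|=4
Step 2: on WHITE (5,12): turn R to W, flip to black, move to (5,11). |black|=5
Step 3: on BLACK (5,11): turn L to S, flip to white, move to (6,11). |black|=4
Step 4: on WHITE (6,11): turn R to W, flip to black, move to (6,10). |black|=5
Step 5: on WHITE (6,10): turn R to N, flip to black, move to (5,10). |black|=6
Step 6: on WHITE (5,10): turn R to E, flip to black, move to (5,11). |black|=7
Step 7: on WHITE (5,11): turn R to S, flip to black, move to (6,11). |black|=8
Step 8: on BLACK (6,11): turn L to E, flip to white, move to (6,12). |black|=7
Step 9: on WHITE (6,12): turn R to S, flip to black, move to (7,12). |black|=8
Step 10: on WHITE (7,12): turn R to W, flip to black, move to (7,11). |black|=9
Step 11: on WHITE (7,11): turn R to N, flip to black, move to (6,11). |black|=10
Step 12: on WHITE (6,11): turn R to E, flip to black, move to (6,12). |black|=11
Step 13: on BLACK (6,12): turn L to N, flip to white, move to (5,12). |black|=10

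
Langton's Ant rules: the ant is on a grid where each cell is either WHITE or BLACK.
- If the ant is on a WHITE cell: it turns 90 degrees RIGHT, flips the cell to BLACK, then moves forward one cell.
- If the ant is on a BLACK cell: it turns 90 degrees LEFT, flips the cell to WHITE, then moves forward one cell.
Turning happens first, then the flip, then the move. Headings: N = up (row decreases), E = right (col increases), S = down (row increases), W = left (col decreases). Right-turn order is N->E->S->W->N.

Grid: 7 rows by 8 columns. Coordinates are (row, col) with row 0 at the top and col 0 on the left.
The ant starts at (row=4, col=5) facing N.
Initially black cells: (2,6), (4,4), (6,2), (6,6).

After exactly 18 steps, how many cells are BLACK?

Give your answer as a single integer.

Step 1: on WHITE (4,5): turn R to E, flip to black, move to (4,6). |black|=5
Step 2: on WHITE (4,6): turn R to S, flip to black, move to (5,6). |black|=6
Step 3: on WHITE (5,6): turn R to W, flip to black, move to (5,5). |black|=7
Step 4: on WHITE (5,5): turn R to N, flip to black, move to (4,5). |black|=8
Step 5: on BLACK (4,5): turn L to W, flip to white, move to (4,4). |black|=7
Step 6: on BLACK (4,4): turn L to S, flip to white, move to (5,4). |black|=6
Step 7: on WHITE (5,4): turn R to W, flip to black, move to (5,3). |black|=7
Step 8: on WHITE (5,3): turn R to N, flip to black, move to (4,3). |black|=8
Step 9: on WHITE (4,3): turn R to E, flip to black, move to (4,4). |black|=9
Step 10: on WHITE (4,4): turn R to S, flip to black, move to (5,4). |black|=10
Step 11: on BLACK (5,4): turn L to E, flip to white, move to (5,5). |black|=9
Step 12: on BLACK (5,5): turn L to N, flip to white, move to (4,5). |black|=8
Step 13: on WHITE (4,5): turn R to E, flip to black, move to (4,6). |black|=9
Step 14: on BLACK (4,6): turn L to N, flip to white, move to (3,6). |black|=8
Step 15: on WHITE (3,6): turn R to E, flip to black, move to (3,7). |black|=9
Step 16: on WHITE (3,7): turn R to S, flip to black, move to (4,7). |black|=10
Step 17: on WHITE (4,7): turn R to W, flip to black, move to (4,6). |black|=11
Step 18: on WHITE (4,6): turn R to N, flip to black, move to (3,6). |black|=12

Answer: 12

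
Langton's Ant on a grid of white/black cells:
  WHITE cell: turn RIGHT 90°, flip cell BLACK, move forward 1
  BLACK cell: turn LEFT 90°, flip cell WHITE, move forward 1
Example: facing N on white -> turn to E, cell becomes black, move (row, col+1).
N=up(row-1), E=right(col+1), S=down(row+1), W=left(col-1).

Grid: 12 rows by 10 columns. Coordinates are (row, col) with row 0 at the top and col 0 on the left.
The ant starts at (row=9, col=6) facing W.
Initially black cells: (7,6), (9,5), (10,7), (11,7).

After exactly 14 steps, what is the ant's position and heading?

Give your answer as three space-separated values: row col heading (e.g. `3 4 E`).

Answer: 10 3 W

Derivation:
Step 1: on WHITE (9,6): turn R to N, flip to black, move to (8,6). |black|=5
Step 2: on WHITE (8,6): turn R to E, flip to black, move to (8,7). |black|=6
Step 3: on WHITE (8,7): turn R to S, flip to black, move to (9,7). |black|=7
Step 4: on WHITE (9,7): turn R to W, flip to black, move to (9,6). |black|=8
Step 5: on BLACK (9,6): turn L to S, flip to white, move to (10,6). |black|=7
Step 6: on WHITE (10,6): turn R to W, flip to black, move to (10,5). |black|=8
Step 7: on WHITE (10,5): turn R to N, flip to black, move to (9,5). |black|=9
Step 8: on BLACK (9,5): turn L to W, flip to white, move to (9,4). |black|=8
Step 9: on WHITE (9,4): turn R to N, flip to black, move to (8,4). |black|=9
Step 10: on WHITE (8,4): turn R to E, flip to black, move to (8,5). |black|=10
Step 11: on WHITE (8,5): turn R to S, flip to black, move to (9,5). |black|=11
Step 12: on WHITE (9,5): turn R to W, flip to black, move to (9,4). |black|=12
Step 13: on BLACK (9,4): turn L to S, flip to white, move to (10,4). |black|=11
Step 14: on WHITE (10,4): turn R to W, flip to black, move to (10,3). |black|=12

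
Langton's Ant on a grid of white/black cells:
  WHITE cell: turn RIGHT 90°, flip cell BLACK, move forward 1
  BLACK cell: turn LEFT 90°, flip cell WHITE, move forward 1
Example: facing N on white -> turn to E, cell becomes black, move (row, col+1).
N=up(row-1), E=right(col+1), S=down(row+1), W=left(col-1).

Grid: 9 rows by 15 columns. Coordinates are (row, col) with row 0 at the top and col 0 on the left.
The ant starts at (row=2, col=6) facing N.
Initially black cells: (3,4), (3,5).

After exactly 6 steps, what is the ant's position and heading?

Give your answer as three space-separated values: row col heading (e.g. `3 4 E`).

Step 1: on WHITE (2,6): turn R to E, flip to black, move to (2,7). |black|=3
Step 2: on WHITE (2,7): turn R to S, flip to black, move to (3,7). |black|=4
Step 3: on WHITE (3,7): turn R to W, flip to black, move to (3,6). |black|=5
Step 4: on WHITE (3,6): turn R to N, flip to black, move to (2,6). |black|=6
Step 5: on BLACK (2,6): turn L to W, flip to white, move to (2,5). |black|=5
Step 6: on WHITE (2,5): turn R to N, flip to black, move to (1,5). |black|=6

Answer: 1 5 N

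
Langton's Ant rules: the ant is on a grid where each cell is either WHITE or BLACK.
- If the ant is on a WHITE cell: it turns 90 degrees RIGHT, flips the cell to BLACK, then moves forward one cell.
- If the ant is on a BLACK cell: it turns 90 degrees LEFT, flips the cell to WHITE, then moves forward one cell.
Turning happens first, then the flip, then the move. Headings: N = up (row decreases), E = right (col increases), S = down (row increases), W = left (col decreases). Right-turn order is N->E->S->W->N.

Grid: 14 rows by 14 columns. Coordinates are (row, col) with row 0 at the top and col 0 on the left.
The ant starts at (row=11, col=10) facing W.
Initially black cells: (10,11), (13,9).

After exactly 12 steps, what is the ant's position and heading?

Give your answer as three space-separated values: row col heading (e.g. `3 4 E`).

Step 1: on WHITE (11,10): turn R to N, flip to black, move to (10,10). |black|=3
Step 2: on WHITE (10,10): turn R to E, flip to black, move to (10,11). |black|=4
Step 3: on BLACK (10,11): turn L to N, flip to white, move to (9,11). |black|=3
Step 4: on WHITE (9,11): turn R to E, flip to black, move to (9,12). |black|=4
Step 5: on WHITE (9,12): turn R to S, flip to black, move to (10,12). |black|=5
Step 6: on WHITE (10,12): turn R to W, flip to black, move to (10,11). |black|=6
Step 7: on WHITE (10,11): turn R to N, flip to black, move to (9,11). |black|=7
Step 8: on BLACK (9,11): turn L to W, flip to white, move to (9,10). |black|=6
Step 9: on WHITE (9,10): turn R to N, flip to black, move to (8,10). |black|=7
Step 10: on WHITE (8,10): turn R to E, flip to black, move to (8,11). |black|=8
Step 11: on WHITE (8,11): turn R to S, flip to black, move to (9,11). |black|=9
Step 12: on WHITE (9,11): turn R to W, flip to black, move to (9,10). |black|=10

Answer: 9 10 W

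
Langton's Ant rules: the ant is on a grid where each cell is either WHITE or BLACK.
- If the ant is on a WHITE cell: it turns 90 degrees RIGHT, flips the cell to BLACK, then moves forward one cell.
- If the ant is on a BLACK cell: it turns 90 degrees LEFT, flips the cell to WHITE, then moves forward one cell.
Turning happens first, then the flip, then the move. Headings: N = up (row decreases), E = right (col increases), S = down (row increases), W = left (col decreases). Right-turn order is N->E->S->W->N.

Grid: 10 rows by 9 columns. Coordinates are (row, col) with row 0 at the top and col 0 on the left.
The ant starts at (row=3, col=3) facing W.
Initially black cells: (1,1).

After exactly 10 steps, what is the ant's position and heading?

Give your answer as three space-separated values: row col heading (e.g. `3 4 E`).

Answer: 4 4 E

Derivation:
Step 1: on WHITE (3,3): turn R to N, flip to black, move to (2,3). |black|=2
Step 2: on WHITE (2,3): turn R to E, flip to black, move to (2,4). |black|=3
Step 3: on WHITE (2,4): turn R to S, flip to black, move to (3,4). |black|=4
Step 4: on WHITE (3,4): turn R to W, flip to black, move to (3,3). |black|=5
Step 5: on BLACK (3,3): turn L to S, flip to white, move to (4,3). |black|=4
Step 6: on WHITE (4,3): turn R to W, flip to black, move to (4,2). |black|=5
Step 7: on WHITE (4,2): turn R to N, flip to black, move to (3,2). |black|=6
Step 8: on WHITE (3,2): turn R to E, flip to black, move to (3,3). |black|=7
Step 9: on WHITE (3,3): turn R to S, flip to black, move to (4,3). |black|=8
Step 10: on BLACK (4,3): turn L to E, flip to white, move to (4,4). |black|=7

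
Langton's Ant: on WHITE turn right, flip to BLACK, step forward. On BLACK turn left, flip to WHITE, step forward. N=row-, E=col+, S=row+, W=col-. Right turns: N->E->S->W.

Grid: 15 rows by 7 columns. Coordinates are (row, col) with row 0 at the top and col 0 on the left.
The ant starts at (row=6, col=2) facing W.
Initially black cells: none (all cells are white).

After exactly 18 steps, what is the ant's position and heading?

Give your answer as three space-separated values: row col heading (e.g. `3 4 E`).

Answer: 7 3 E

Derivation:
Step 1: on WHITE (6,2): turn R to N, flip to black, move to (5,2). |black|=1
Step 2: on WHITE (5,2): turn R to E, flip to black, move to (5,3). |black|=2
Step 3: on WHITE (5,3): turn R to S, flip to black, move to (6,3). |black|=3
Step 4: on WHITE (6,3): turn R to W, flip to black, move to (6,2). |black|=4
Step 5: on BLACK (6,2): turn L to S, flip to white, move to (7,2). |black|=3
Step 6: on WHITE (7,2): turn R to W, flip to black, move to (7,1). |black|=4
Step 7: on WHITE (7,1): turn R to N, flip to black, move to (6,1). |black|=5
Step 8: on WHITE (6,1): turn R to E, flip to black, move to (6,2). |black|=6
Step 9: on WHITE (6,2): turn R to S, flip to black, move to (7,2). |black|=7
Step 10: on BLACK (7,2): turn L to E, flip to white, move to (7,3). |black|=6
Step 11: on WHITE (7,3): turn R to S, flip to black, move to (8,3). |black|=7
Step 12: on WHITE (8,3): turn R to W, flip to black, move to (8,2). |black|=8
Step 13: on WHITE (8,2): turn R to N, flip to black, move to (7,2). |black|=9
Step 14: on WHITE (7,2): turn R to E, flip to black, move to (7,3). |black|=10
Step 15: on BLACK (7,3): turn L to N, flip to white, move to (6,3). |black|=9
Step 16: on BLACK (6,3): turn L to W, flip to white, move to (6,2). |black|=8
Step 17: on BLACK (6,2): turn L to S, flip to white, move to (7,2). |black|=7
Step 18: on BLACK (7,2): turn L to E, flip to white, move to (7,3). |black|=6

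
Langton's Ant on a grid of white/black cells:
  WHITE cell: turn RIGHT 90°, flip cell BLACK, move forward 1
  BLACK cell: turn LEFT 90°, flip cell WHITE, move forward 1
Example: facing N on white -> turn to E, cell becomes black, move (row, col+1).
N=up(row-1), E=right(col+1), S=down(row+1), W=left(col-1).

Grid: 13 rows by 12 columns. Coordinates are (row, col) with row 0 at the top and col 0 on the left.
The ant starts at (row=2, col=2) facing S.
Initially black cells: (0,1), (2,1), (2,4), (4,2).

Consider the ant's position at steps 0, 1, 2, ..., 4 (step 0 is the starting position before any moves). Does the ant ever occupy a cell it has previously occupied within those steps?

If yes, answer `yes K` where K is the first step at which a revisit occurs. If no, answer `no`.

Answer: no

Derivation:
Step 1: on WHITE (2,2): turn R to W, flip to black, move to (2,1). |black|=5 — new cell
Step 2: on BLACK (2,1): turn L to S, flip to white, move to (3,1). |black|=4 — new cell
Step 3: on WHITE (3,1): turn R to W, flip to black, move to (3,0). |black|=5 — new cell
Step 4: on WHITE (3,0): turn R to N, flip to black, move to (2,0). |black|=6 — new cell
No revisit within 4 steps.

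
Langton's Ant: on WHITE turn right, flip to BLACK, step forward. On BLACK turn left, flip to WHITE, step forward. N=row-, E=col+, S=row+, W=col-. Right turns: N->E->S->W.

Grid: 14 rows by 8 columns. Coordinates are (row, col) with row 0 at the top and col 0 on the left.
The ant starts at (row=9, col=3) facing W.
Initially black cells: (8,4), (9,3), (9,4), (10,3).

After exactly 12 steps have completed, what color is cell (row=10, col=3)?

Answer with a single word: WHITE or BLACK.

Step 1: on BLACK (9,3): turn L to S, flip to white, move to (10,3). |black|=3
Step 2: on BLACK (10,3): turn L to E, flip to white, move to (10,4). |black|=2
Step 3: on WHITE (10,4): turn R to S, flip to black, move to (11,4). |black|=3
Step 4: on WHITE (11,4): turn R to W, flip to black, move to (11,3). |black|=4
Step 5: on WHITE (11,3): turn R to N, flip to black, move to (10,3). |black|=5
Step 6: on WHITE (10,3): turn R to E, flip to black, move to (10,4). |black|=6
Step 7: on BLACK (10,4): turn L to N, flip to white, move to (9,4). |black|=5
Step 8: on BLACK (9,4): turn L to W, flip to white, move to (9,3). |black|=4
Step 9: on WHITE (9,3): turn R to N, flip to black, move to (8,3). |black|=5
Step 10: on WHITE (8,3): turn R to E, flip to black, move to (8,4). |black|=6
Step 11: on BLACK (8,4): turn L to N, flip to white, move to (7,4). |black|=5
Step 12: on WHITE (7,4): turn R to E, flip to black, move to (7,5). |black|=6

Answer: BLACK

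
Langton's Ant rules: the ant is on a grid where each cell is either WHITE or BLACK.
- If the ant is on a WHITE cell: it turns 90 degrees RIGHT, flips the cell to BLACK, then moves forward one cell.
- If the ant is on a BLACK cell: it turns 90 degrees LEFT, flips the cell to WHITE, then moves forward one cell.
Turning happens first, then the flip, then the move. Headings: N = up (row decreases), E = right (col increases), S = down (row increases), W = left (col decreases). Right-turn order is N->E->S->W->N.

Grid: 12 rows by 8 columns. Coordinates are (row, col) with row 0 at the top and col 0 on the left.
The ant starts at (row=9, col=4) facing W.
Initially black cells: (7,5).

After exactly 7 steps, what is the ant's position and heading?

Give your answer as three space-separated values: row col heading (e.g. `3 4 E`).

Answer: 9 3 N

Derivation:
Step 1: on WHITE (9,4): turn R to N, flip to black, move to (8,4). |black|=2
Step 2: on WHITE (8,4): turn R to E, flip to black, move to (8,5). |black|=3
Step 3: on WHITE (8,5): turn R to S, flip to black, move to (9,5). |black|=4
Step 4: on WHITE (9,5): turn R to W, flip to black, move to (9,4). |black|=5
Step 5: on BLACK (9,4): turn L to S, flip to white, move to (10,4). |black|=4
Step 6: on WHITE (10,4): turn R to W, flip to black, move to (10,3). |black|=5
Step 7: on WHITE (10,3): turn R to N, flip to black, move to (9,3). |black|=6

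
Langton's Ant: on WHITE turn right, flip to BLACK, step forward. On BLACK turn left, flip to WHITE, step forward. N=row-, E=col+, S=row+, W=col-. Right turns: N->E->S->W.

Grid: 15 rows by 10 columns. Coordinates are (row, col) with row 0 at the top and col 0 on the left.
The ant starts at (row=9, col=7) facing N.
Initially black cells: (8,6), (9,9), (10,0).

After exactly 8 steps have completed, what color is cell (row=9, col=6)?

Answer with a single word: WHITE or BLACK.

Answer: BLACK

Derivation:
Step 1: on WHITE (9,7): turn R to E, flip to black, move to (9,8). |black|=4
Step 2: on WHITE (9,8): turn R to S, flip to black, move to (10,8). |black|=5
Step 3: on WHITE (10,8): turn R to W, flip to black, move to (10,7). |black|=6
Step 4: on WHITE (10,7): turn R to N, flip to black, move to (9,7). |black|=7
Step 5: on BLACK (9,7): turn L to W, flip to white, move to (9,6). |black|=6
Step 6: on WHITE (9,6): turn R to N, flip to black, move to (8,6). |black|=7
Step 7: on BLACK (8,6): turn L to W, flip to white, move to (8,5). |black|=6
Step 8: on WHITE (8,5): turn R to N, flip to black, move to (7,5). |black|=7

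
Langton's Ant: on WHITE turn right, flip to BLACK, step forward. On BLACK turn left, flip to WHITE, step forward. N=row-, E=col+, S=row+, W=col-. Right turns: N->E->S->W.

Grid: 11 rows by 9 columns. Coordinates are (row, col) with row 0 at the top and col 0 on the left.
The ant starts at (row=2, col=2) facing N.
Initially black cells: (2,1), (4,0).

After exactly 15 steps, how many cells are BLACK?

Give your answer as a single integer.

Step 1: on WHITE (2,2): turn R to E, flip to black, move to (2,3). |black|=3
Step 2: on WHITE (2,3): turn R to S, flip to black, move to (3,3). |black|=4
Step 3: on WHITE (3,3): turn R to W, flip to black, move to (3,2). |black|=5
Step 4: on WHITE (3,2): turn R to N, flip to black, move to (2,2). |black|=6
Step 5: on BLACK (2,2): turn L to W, flip to white, move to (2,1). |black|=5
Step 6: on BLACK (2,1): turn L to S, flip to white, move to (3,1). |black|=4
Step 7: on WHITE (3,1): turn R to W, flip to black, move to (3,0). |black|=5
Step 8: on WHITE (3,0): turn R to N, flip to black, move to (2,0). |black|=6
Step 9: on WHITE (2,0): turn R to E, flip to black, move to (2,1). |black|=7
Step 10: on WHITE (2,1): turn R to S, flip to black, move to (3,1). |black|=8
Step 11: on BLACK (3,1): turn L to E, flip to white, move to (3,2). |black|=7
Step 12: on BLACK (3,2): turn L to N, flip to white, move to (2,2). |black|=6
Step 13: on WHITE (2,2): turn R to E, flip to black, move to (2,3). |black|=7
Step 14: on BLACK (2,3): turn L to N, flip to white, move to (1,3). |black|=6
Step 15: on WHITE (1,3): turn R to E, flip to black, move to (1,4). |black|=7

Answer: 7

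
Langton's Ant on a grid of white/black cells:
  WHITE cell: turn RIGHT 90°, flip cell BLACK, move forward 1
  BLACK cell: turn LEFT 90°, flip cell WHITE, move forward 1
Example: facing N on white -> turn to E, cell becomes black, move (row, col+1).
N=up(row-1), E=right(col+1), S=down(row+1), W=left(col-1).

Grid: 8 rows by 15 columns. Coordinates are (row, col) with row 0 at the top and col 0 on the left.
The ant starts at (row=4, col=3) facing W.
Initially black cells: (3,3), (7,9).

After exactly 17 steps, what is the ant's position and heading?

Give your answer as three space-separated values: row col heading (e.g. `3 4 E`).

Answer: 5 1 S

Derivation:
Step 1: on WHITE (4,3): turn R to N, flip to black, move to (3,3). |black|=3
Step 2: on BLACK (3,3): turn L to W, flip to white, move to (3,2). |black|=2
Step 3: on WHITE (3,2): turn R to N, flip to black, move to (2,2). |black|=3
Step 4: on WHITE (2,2): turn R to E, flip to black, move to (2,3). |black|=4
Step 5: on WHITE (2,3): turn R to S, flip to black, move to (3,3). |black|=5
Step 6: on WHITE (3,3): turn R to W, flip to black, move to (3,2). |black|=6
Step 7: on BLACK (3,2): turn L to S, flip to white, move to (4,2). |black|=5
Step 8: on WHITE (4,2): turn R to W, flip to black, move to (4,1). |black|=6
Step 9: on WHITE (4,1): turn R to N, flip to black, move to (3,1). |black|=7
Step 10: on WHITE (3,1): turn R to E, flip to black, move to (3,2). |black|=8
Step 11: on WHITE (3,2): turn R to S, flip to black, move to (4,2). |black|=9
Step 12: on BLACK (4,2): turn L to E, flip to white, move to (4,3). |black|=8
Step 13: on BLACK (4,3): turn L to N, flip to white, move to (3,3). |black|=7
Step 14: on BLACK (3,3): turn L to W, flip to white, move to (3,2). |black|=6
Step 15: on BLACK (3,2): turn L to S, flip to white, move to (4,2). |black|=5
Step 16: on WHITE (4,2): turn R to W, flip to black, move to (4,1). |black|=6
Step 17: on BLACK (4,1): turn L to S, flip to white, move to (5,1). |black|=5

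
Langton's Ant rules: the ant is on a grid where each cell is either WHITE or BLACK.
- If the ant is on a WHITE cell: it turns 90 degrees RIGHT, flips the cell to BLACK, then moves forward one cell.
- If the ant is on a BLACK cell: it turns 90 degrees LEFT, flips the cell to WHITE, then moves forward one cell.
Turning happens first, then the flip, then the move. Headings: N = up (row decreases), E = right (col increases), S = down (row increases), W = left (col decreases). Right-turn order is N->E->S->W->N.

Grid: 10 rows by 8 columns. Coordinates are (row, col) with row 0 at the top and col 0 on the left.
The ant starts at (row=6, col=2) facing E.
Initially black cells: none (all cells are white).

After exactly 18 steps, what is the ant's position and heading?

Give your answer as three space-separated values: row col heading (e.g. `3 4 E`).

Step 1: on WHITE (6,2): turn R to S, flip to black, move to (7,2). |black|=1
Step 2: on WHITE (7,2): turn R to W, flip to black, move to (7,1). |black|=2
Step 3: on WHITE (7,1): turn R to N, flip to black, move to (6,1). |black|=3
Step 4: on WHITE (6,1): turn R to E, flip to black, move to (6,2). |black|=4
Step 5: on BLACK (6,2): turn L to N, flip to white, move to (5,2). |black|=3
Step 6: on WHITE (5,2): turn R to E, flip to black, move to (5,3). |black|=4
Step 7: on WHITE (5,3): turn R to S, flip to black, move to (6,3). |black|=5
Step 8: on WHITE (6,3): turn R to W, flip to black, move to (6,2). |black|=6
Step 9: on WHITE (6,2): turn R to N, flip to black, move to (5,2). |black|=7
Step 10: on BLACK (5,2): turn L to W, flip to white, move to (5,1). |black|=6
Step 11: on WHITE (5,1): turn R to N, flip to black, move to (4,1). |black|=7
Step 12: on WHITE (4,1): turn R to E, flip to black, move to (4,2). |black|=8
Step 13: on WHITE (4,2): turn R to S, flip to black, move to (5,2). |black|=9
Step 14: on WHITE (5,2): turn R to W, flip to black, move to (5,1). |black|=10
Step 15: on BLACK (5,1): turn L to S, flip to white, move to (6,1). |black|=9
Step 16: on BLACK (6,1): turn L to E, flip to white, move to (6,2). |black|=8
Step 17: on BLACK (6,2): turn L to N, flip to white, move to (5,2). |black|=7
Step 18: on BLACK (5,2): turn L to W, flip to white, move to (5,1). |black|=6

Answer: 5 1 W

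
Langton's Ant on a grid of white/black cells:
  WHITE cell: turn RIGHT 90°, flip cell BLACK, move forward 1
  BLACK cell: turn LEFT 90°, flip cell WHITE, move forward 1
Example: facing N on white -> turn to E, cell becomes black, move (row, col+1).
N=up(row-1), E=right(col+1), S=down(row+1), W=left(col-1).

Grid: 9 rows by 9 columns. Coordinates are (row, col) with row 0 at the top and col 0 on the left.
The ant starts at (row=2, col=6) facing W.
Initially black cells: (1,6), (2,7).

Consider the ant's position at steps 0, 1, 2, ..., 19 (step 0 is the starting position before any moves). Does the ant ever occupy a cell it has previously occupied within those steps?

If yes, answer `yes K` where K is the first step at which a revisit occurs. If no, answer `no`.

Answer: yes 5

Derivation:
Step 1: on WHITE (2,6): turn R to N, flip to black, move to (1,6). |black|=3 — new cell
Step 2: on BLACK (1,6): turn L to W, flip to white, move to (1,5). |black|=2 — new cell
Step 3: on WHITE (1,5): turn R to N, flip to black, move to (0,5). |black|=3 — new cell
Step 4: on WHITE (0,5): turn R to E, flip to black, move to (0,6). |black|=4 — new cell
Step 5: on WHITE (0,6): turn R to S, flip to black, move to (1,6). |black|=5 — REVISIT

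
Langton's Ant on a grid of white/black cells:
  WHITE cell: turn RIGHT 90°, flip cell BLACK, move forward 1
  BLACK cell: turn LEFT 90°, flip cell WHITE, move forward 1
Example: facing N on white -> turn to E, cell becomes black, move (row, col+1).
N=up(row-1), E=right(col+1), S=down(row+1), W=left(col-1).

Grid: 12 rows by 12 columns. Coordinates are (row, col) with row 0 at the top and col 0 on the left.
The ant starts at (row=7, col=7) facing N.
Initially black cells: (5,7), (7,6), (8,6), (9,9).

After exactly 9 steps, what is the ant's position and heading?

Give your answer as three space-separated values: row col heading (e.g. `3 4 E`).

Step 1: on WHITE (7,7): turn R to E, flip to black, move to (7,8). |black|=5
Step 2: on WHITE (7,8): turn R to S, flip to black, move to (8,8). |black|=6
Step 3: on WHITE (8,8): turn R to W, flip to black, move to (8,7). |black|=7
Step 4: on WHITE (8,7): turn R to N, flip to black, move to (7,7). |black|=8
Step 5: on BLACK (7,7): turn L to W, flip to white, move to (7,6). |black|=7
Step 6: on BLACK (7,6): turn L to S, flip to white, move to (8,6). |black|=6
Step 7: on BLACK (8,6): turn L to E, flip to white, move to (8,7). |black|=5
Step 8: on BLACK (8,7): turn L to N, flip to white, move to (7,7). |black|=4
Step 9: on WHITE (7,7): turn R to E, flip to black, move to (7,8). |black|=5

Answer: 7 8 E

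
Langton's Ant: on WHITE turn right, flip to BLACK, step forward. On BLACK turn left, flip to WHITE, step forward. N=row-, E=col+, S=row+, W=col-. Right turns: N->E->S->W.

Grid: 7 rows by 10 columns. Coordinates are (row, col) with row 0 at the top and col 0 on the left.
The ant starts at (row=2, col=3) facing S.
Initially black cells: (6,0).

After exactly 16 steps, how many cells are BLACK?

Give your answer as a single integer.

Step 1: on WHITE (2,3): turn R to W, flip to black, move to (2,2). |black|=2
Step 2: on WHITE (2,2): turn R to N, flip to black, move to (1,2). |black|=3
Step 3: on WHITE (1,2): turn R to E, flip to black, move to (1,3). |black|=4
Step 4: on WHITE (1,3): turn R to S, flip to black, move to (2,3). |black|=5
Step 5: on BLACK (2,3): turn L to E, flip to white, move to (2,4). |black|=4
Step 6: on WHITE (2,4): turn R to S, flip to black, move to (3,4). |black|=5
Step 7: on WHITE (3,4): turn R to W, flip to black, move to (3,3). |black|=6
Step 8: on WHITE (3,3): turn R to N, flip to black, move to (2,3). |black|=7
Step 9: on WHITE (2,3): turn R to E, flip to black, move to (2,4). |black|=8
Step 10: on BLACK (2,4): turn L to N, flip to white, move to (1,4). |black|=7
Step 11: on WHITE (1,4): turn R to E, flip to black, move to (1,5). |black|=8
Step 12: on WHITE (1,5): turn R to S, flip to black, move to (2,5). |black|=9
Step 13: on WHITE (2,5): turn R to W, flip to black, move to (2,4). |black|=10
Step 14: on WHITE (2,4): turn R to N, flip to black, move to (1,4). |black|=11
Step 15: on BLACK (1,4): turn L to W, flip to white, move to (1,3). |black|=10
Step 16: on BLACK (1,3): turn L to S, flip to white, move to (2,3). |black|=9

Answer: 9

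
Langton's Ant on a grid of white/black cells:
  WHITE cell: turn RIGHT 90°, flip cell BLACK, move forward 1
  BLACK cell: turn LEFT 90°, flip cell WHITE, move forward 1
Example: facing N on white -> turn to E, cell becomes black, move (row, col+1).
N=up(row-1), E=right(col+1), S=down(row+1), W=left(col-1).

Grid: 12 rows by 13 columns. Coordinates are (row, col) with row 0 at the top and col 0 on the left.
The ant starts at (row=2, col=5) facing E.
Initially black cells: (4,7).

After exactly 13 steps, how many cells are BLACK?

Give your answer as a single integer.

Answer: 10

Derivation:
Step 1: on WHITE (2,5): turn R to S, flip to black, move to (3,5). |black|=2
Step 2: on WHITE (3,5): turn R to W, flip to black, move to (3,4). |black|=3
Step 3: on WHITE (3,4): turn R to N, flip to black, move to (2,4). |black|=4
Step 4: on WHITE (2,4): turn R to E, flip to black, move to (2,5). |black|=5
Step 5: on BLACK (2,5): turn L to N, flip to white, move to (1,5). |black|=4
Step 6: on WHITE (1,5): turn R to E, flip to black, move to (1,6). |black|=5
Step 7: on WHITE (1,6): turn R to S, flip to black, move to (2,6). |black|=6
Step 8: on WHITE (2,6): turn R to W, flip to black, move to (2,5). |black|=7
Step 9: on WHITE (2,5): turn R to N, flip to black, move to (1,5). |black|=8
Step 10: on BLACK (1,5): turn L to W, flip to white, move to (1,4). |black|=7
Step 11: on WHITE (1,4): turn R to N, flip to black, move to (0,4). |black|=8
Step 12: on WHITE (0,4): turn R to E, flip to black, move to (0,5). |black|=9
Step 13: on WHITE (0,5): turn R to S, flip to black, move to (1,5). |black|=10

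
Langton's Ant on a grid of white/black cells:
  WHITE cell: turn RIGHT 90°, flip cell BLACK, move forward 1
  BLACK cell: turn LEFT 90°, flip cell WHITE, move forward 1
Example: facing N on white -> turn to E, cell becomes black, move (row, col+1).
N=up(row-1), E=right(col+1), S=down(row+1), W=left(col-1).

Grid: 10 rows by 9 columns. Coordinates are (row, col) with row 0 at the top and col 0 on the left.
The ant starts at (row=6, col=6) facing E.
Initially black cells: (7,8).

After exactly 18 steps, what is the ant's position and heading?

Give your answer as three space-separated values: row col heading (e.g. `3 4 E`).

Answer: 5 5 W

Derivation:
Step 1: on WHITE (6,6): turn R to S, flip to black, move to (7,6). |black|=2
Step 2: on WHITE (7,6): turn R to W, flip to black, move to (7,5). |black|=3
Step 3: on WHITE (7,5): turn R to N, flip to black, move to (6,5). |black|=4
Step 4: on WHITE (6,5): turn R to E, flip to black, move to (6,6). |black|=5
Step 5: on BLACK (6,6): turn L to N, flip to white, move to (5,6). |black|=4
Step 6: on WHITE (5,6): turn R to E, flip to black, move to (5,7). |black|=5
Step 7: on WHITE (5,7): turn R to S, flip to black, move to (6,7). |black|=6
Step 8: on WHITE (6,7): turn R to W, flip to black, move to (6,6). |black|=7
Step 9: on WHITE (6,6): turn R to N, flip to black, move to (5,6). |black|=8
Step 10: on BLACK (5,6): turn L to W, flip to white, move to (5,5). |black|=7
Step 11: on WHITE (5,5): turn R to N, flip to black, move to (4,5). |black|=8
Step 12: on WHITE (4,5): turn R to E, flip to black, move to (4,6). |black|=9
Step 13: on WHITE (4,6): turn R to S, flip to black, move to (5,6). |black|=10
Step 14: on WHITE (5,6): turn R to W, flip to black, move to (5,5). |black|=11
Step 15: on BLACK (5,5): turn L to S, flip to white, move to (6,5). |black|=10
Step 16: on BLACK (6,5): turn L to E, flip to white, move to (6,6). |black|=9
Step 17: on BLACK (6,6): turn L to N, flip to white, move to (5,6). |black|=8
Step 18: on BLACK (5,6): turn L to W, flip to white, move to (5,5). |black|=7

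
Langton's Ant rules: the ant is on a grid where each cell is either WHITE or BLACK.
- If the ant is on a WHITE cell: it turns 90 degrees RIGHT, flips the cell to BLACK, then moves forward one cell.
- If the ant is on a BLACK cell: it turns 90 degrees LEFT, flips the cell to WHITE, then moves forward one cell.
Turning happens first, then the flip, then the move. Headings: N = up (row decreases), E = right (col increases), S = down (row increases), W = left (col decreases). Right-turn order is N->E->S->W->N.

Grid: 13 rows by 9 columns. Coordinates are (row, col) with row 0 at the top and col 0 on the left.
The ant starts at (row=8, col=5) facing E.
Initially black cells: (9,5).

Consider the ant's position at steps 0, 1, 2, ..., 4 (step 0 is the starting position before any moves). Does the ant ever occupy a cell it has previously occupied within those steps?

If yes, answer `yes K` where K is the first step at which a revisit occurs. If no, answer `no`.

Answer: no

Derivation:
Step 1: on WHITE (8,5): turn R to S, flip to black, move to (9,5). |black|=2 — new cell
Step 2: on BLACK (9,5): turn L to E, flip to white, move to (9,6). |black|=1 — new cell
Step 3: on WHITE (9,6): turn R to S, flip to black, move to (10,6). |black|=2 — new cell
Step 4: on WHITE (10,6): turn R to W, flip to black, move to (10,5). |black|=3 — new cell
No revisit within 4 steps.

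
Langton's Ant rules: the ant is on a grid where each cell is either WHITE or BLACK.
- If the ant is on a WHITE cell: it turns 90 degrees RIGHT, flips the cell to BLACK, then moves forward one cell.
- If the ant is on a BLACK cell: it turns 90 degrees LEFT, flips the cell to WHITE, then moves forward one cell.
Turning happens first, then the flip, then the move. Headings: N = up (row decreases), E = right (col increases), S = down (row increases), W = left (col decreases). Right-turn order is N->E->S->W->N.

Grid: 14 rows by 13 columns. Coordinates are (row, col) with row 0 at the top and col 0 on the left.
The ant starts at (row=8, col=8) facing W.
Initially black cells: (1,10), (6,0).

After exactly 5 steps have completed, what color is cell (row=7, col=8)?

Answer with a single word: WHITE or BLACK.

Answer: BLACK

Derivation:
Step 1: on WHITE (8,8): turn R to N, flip to black, move to (7,8). |black|=3
Step 2: on WHITE (7,8): turn R to E, flip to black, move to (7,9). |black|=4
Step 3: on WHITE (7,9): turn R to S, flip to black, move to (8,9). |black|=5
Step 4: on WHITE (8,9): turn R to W, flip to black, move to (8,8). |black|=6
Step 5: on BLACK (8,8): turn L to S, flip to white, move to (9,8). |black|=5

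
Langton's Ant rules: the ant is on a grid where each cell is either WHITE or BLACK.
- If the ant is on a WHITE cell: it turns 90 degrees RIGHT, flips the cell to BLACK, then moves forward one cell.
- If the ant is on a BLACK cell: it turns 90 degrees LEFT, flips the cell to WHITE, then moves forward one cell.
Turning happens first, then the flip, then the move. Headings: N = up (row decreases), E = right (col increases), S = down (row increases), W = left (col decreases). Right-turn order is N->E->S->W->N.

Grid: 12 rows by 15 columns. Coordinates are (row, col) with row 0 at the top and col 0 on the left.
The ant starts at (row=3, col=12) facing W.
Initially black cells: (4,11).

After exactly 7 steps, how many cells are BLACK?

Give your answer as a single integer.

Step 1: on WHITE (3,12): turn R to N, flip to black, move to (2,12). |black|=2
Step 2: on WHITE (2,12): turn R to E, flip to black, move to (2,13). |black|=3
Step 3: on WHITE (2,13): turn R to S, flip to black, move to (3,13). |black|=4
Step 4: on WHITE (3,13): turn R to W, flip to black, move to (3,12). |black|=5
Step 5: on BLACK (3,12): turn L to S, flip to white, move to (4,12). |black|=4
Step 6: on WHITE (4,12): turn R to W, flip to black, move to (4,11). |black|=5
Step 7: on BLACK (4,11): turn L to S, flip to white, move to (5,11). |black|=4

Answer: 4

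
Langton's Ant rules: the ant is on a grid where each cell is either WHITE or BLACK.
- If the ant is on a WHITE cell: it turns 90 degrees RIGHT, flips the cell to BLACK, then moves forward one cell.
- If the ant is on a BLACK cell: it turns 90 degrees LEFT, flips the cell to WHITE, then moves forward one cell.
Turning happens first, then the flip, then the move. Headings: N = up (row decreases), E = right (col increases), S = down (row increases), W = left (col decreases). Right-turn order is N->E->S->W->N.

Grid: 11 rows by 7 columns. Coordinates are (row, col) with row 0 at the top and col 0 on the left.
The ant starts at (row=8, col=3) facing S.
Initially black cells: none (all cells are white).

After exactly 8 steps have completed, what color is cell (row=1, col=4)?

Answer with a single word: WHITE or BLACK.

Answer: WHITE

Derivation:
Step 1: on WHITE (8,3): turn R to W, flip to black, move to (8,2). |black|=1
Step 2: on WHITE (8,2): turn R to N, flip to black, move to (7,2). |black|=2
Step 3: on WHITE (7,2): turn R to E, flip to black, move to (7,3). |black|=3
Step 4: on WHITE (7,3): turn R to S, flip to black, move to (8,3). |black|=4
Step 5: on BLACK (8,3): turn L to E, flip to white, move to (8,4). |black|=3
Step 6: on WHITE (8,4): turn R to S, flip to black, move to (9,4). |black|=4
Step 7: on WHITE (9,4): turn R to W, flip to black, move to (9,3). |black|=5
Step 8: on WHITE (9,3): turn R to N, flip to black, move to (8,3). |black|=6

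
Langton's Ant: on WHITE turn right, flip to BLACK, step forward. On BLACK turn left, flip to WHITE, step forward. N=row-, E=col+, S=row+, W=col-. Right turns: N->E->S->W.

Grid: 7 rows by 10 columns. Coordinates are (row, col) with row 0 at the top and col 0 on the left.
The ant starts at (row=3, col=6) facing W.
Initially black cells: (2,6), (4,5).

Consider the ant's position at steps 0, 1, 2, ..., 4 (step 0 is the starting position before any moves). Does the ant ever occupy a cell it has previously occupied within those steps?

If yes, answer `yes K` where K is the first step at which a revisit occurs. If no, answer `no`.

Step 1: on WHITE (3,6): turn R to N, flip to black, move to (2,6). |black|=3 — new cell
Step 2: on BLACK (2,6): turn L to W, flip to white, move to (2,5). |black|=2 — new cell
Step 3: on WHITE (2,5): turn R to N, flip to black, move to (1,5). |black|=3 — new cell
Step 4: on WHITE (1,5): turn R to E, flip to black, move to (1,6). |black|=4 — new cell
No revisit within 4 steps.

Answer: no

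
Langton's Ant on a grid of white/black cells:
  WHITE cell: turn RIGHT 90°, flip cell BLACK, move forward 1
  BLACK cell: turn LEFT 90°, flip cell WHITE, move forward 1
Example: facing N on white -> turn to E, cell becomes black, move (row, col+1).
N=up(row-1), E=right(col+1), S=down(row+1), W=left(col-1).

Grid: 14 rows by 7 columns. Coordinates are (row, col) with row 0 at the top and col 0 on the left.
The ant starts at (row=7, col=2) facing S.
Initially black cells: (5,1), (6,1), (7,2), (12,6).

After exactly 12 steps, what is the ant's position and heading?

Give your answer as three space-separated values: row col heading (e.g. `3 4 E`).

Answer: 5 2 N

Derivation:
Step 1: on BLACK (7,2): turn L to E, flip to white, move to (7,3). |black|=3
Step 2: on WHITE (7,3): turn R to S, flip to black, move to (8,3). |black|=4
Step 3: on WHITE (8,3): turn R to W, flip to black, move to (8,2). |black|=5
Step 4: on WHITE (8,2): turn R to N, flip to black, move to (7,2). |black|=6
Step 5: on WHITE (7,2): turn R to E, flip to black, move to (7,3). |black|=7
Step 6: on BLACK (7,3): turn L to N, flip to white, move to (6,3). |black|=6
Step 7: on WHITE (6,3): turn R to E, flip to black, move to (6,4). |black|=7
Step 8: on WHITE (6,4): turn R to S, flip to black, move to (7,4). |black|=8
Step 9: on WHITE (7,4): turn R to W, flip to black, move to (7,3). |black|=9
Step 10: on WHITE (7,3): turn R to N, flip to black, move to (6,3). |black|=10
Step 11: on BLACK (6,3): turn L to W, flip to white, move to (6,2). |black|=9
Step 12: on WHITE (6,2): turn R to N, flip to black, move to (5,2). |black|=10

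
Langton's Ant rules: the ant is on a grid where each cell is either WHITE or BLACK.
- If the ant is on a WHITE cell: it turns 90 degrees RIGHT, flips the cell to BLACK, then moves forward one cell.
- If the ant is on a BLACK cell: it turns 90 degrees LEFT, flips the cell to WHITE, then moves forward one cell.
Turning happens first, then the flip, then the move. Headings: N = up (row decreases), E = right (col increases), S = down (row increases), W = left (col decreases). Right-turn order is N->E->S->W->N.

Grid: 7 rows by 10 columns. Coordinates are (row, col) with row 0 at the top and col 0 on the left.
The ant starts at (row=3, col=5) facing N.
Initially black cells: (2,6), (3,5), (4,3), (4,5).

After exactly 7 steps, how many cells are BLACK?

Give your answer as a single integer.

Answer: 7

Derivation:
Step 1: on BLACK (3,5): turn L to W, flip to white, move to (3,4). |black|=3
Step 2: on WHITE (3,4): turn R to N, flip to black, move to (2,4). |black|=4
Step 3: on WHITE (2,4): turn R to E, flip to black, move to (2,5). |black|=5
Step 4: on WHITE (2,5): turn R to S, flip to black, move to (3,5). |black|=6
Step 5: on WHITE (3,5): turn R to W, flip to black, move to (3,4). |black|=7
Step 6: on BLACK (3,4): turn L to S, flip to white, move to (4,4). |black|=6
Step 7: on WHITE (4,4): turn R to W, flip to black, move to (4,3). |black|=7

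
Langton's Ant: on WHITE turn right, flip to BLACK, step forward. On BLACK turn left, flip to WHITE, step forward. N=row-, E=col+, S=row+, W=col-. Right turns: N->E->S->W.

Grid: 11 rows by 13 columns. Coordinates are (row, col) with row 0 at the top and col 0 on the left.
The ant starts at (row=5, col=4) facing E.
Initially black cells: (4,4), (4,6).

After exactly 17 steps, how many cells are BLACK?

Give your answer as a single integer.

Answer: 9

Derivation:
Step 1: on WHITE (5,4): turn R to S, flip to black, move to (6,4). |black|=3
Step 2: on WHITE (6,4): turn R to W, flip to black, move to (6,3). |black|=4
Step 3: on WHITE (6,3): turn R to N, flip to black, move to (5,3). |black|=5
Step 4: on WHITE (5,3): turn R to E, flip to black, move to (5,4). |black|=6
Step 5: on BLACK (5,4): turn L to N, flip to white, move to (4,4). |black|=5
Step 6: on BLACK (4,4): turn L to W, flip to white, move to (4,3). |black|=4
Step 7: on WHITE (4,3): turn R to N, flip to black, move to (3,3). |black|=5
Step 8: on WHITE (3,3): turn R to E, flip to black, move to (3,4). |black|=6
Step 9: on WHITE (3,4): turn R to S, flip to black, move to (4,4). |black|=7
Step 10: on WHITE (4,4): turn R to W, flip to black, move to (4,3). |black|=8
Step 11: on BLACK (4,3): turn L to S, flip to white, move to (5,3). |black|=7
Step 12: on BLACK (5,3): turn L to E, flip to white, move to (5,4). |black|=6
Step 13: on WHITE (5,4): turn R to S, flip to black, move to (6,4). |black|=7
Step 14: on BLACK (6,4): turn L to E, flip to white, move to (6,5). |black|=6
Step 15: on WHITE (6,5): turn R to S, flip to black, move to (7,5). |black|=7
Step 16: on WHITE (7,5): turn R to W, flip to black, move to (7,4). |black|=8
Step 17: on WHITE (7,4): turn R to N, flip to black, move to (6,4). |black|=9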